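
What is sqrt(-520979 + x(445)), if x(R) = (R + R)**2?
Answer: sqrt(271121) ≈ 520.69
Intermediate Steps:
x(R) = 4*R**2 (x(R) = (2*R)**2 = 4*R**2)
sqrt(-520979 + x(445)) = sqrt(-520979 + 4*445**2) = sqrt(-520979 + 4*198025) = sqrt(-520979 + 792100) = sqrt(271121)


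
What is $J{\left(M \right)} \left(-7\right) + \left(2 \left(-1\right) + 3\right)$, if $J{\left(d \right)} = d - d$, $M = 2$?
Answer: $1$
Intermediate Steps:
$J{\left(d \right)} = 0$
$J{\left(M \right)} \left(-7\right) + \left(2 \left(-1\right) + 3\right) = 0 \left(-7\right) + \left(2 \left(-1\right) + 3\right) = 0 + \left(-2 + 3\right) = 0 + 1 = 1$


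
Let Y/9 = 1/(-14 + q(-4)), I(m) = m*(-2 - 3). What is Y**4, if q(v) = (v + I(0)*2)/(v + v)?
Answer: 16/81 ≈ 0.19753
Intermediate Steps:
I(m) = -5*m (I(m) = m*(-5) = -5*m)
q(v) = 1/2 (q(v) = (v - 5*0*2)/(v + v) = (v + 0*2)/((2*v)) = (v + 0)*(1/(2*v)) = v*(1/(2*v)) = 1/2)
Y = -2/3 (Y = 9/(-14 + 1/2) = 9/(-27/2) = 9*(-2/27) = -2/3 ≈ -0.66667)
Y**4 = (-2/3)**4 = 16/81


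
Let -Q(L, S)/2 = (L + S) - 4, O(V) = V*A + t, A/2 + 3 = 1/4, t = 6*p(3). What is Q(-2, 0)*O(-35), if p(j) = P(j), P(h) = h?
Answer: 2526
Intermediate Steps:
p(j) = j
t = 18 (t = 6*3 = 18)
A = -11/2 (A = -6 + 2*(1/4) = -6 + 2*(1*(¼)) = -6 + 2*(¼) = -6 + ½ = -11/2 ≈ -5.5000)
O(V) = 18 - 11*V/2 (O(V) = V*(-11/2) + 18 = -11*V/2 + 18 = 18 - 11*V/2)
Q(L, S) = 8 - 2*L - 2*S (Q(L, S) = -2*((L + S) - 4) = -2*(-4 + L + S) = 8 - 2*L - 2*S)
Q(-2, 0)*O(-35) = (8 - 2*(-2) - 2*0)*(18 - 11/2*(-35)) = (8 + 4 + 0)*(18 + 385/2) = 12*(421/2) = 2526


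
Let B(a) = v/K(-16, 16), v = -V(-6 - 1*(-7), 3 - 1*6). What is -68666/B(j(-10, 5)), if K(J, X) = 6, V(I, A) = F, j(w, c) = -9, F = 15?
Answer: 137332/5 ≈ 27466.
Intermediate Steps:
V(I, A) = 15
v = -15 (v = -1*15 = -15)
B(a) = -5/2 (B(a) = -15/6 = -15*⅙ = -5/2)
-68666/B(j(-10, 5)) = -68666/(-5/2) = -68666*(-⅖) = 137332/5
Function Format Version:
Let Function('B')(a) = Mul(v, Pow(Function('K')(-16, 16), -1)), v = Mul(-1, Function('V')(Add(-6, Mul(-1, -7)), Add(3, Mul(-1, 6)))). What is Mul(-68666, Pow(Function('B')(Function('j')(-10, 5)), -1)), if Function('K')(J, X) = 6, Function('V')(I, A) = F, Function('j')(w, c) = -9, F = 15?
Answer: Rational(137332, 5) ≈ 27466.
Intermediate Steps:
Function('V')(I, A) = 15
v = -15 (v = Mul(-1, 15) = -15)
Function('B')(a) = Rational(-5, 2) (Function('B')(a) = Mul(-15, Pow(6, -1)) = Mul(-15, Rational(1, 6)) = Rational(-5, 2))
Mul(-68666, Pow(Function('B')(Function('j')(-10, 5)), -1)) = Mul(-68666, Pow(Rational(-5, 2), -1)) = Mul(-68666, Rational(-2, 5)) = Rational(137332, 5)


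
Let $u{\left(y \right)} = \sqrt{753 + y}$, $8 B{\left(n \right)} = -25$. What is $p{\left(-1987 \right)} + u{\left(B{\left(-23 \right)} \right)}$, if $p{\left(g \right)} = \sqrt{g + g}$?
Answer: $\frac{\sqrt{11998}}{4} + i \sqrt{3974} \approx 27.384 + 63.04 i$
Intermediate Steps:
$B{\left(n \right)} = - \frac{25}{8}$ ($B{\left(n \right)} = \frac{1}{8} \left(-25\right) = - \frac{25}{8}$)
$p{\left(g \right)} = \sqrt{2} \sqrt{g}$ ($p{\left(g \right)} = \sqrt{2 g} = \sqrt{2} \sqrt{g}$)
$p{\left(-1987 \right)} + u{\left(B{\left(-23 \right)} \right)} = \sqrt{2} \sqrt{-1987} + \sqrt{753 - \frac{25}{8}} = \sqrt{2} i \sqrt{1987} + \sqrt{\frac{5999}{8}} = i \sqrt{3974} + \frac{\sqrt{11998}}{4} = \frac{\sqrt{11998}}{4} + i \sqrt{3974}$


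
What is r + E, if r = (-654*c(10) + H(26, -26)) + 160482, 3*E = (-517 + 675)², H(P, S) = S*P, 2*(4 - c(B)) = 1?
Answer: 497515/3 ≈ 1.6584e+5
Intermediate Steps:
c(B) = 7/2 (c(B) = 4 - ½*1 = 4 - ½ = 7/2)
H(P, S) = P*S
E = 24964/3 (E = (-517 + 675)²/3 = (⅓)*158² = (⅓)*24964 = 24964/3 ≈ 8321.3)
r = 157517 (r = (-654*7/2 + 26*(-26)) + 160482 = (-2289 - 676) + 160482 = -2965 + 160482 = 157517)
r + E = 157517 + 24964/3 = 497515/3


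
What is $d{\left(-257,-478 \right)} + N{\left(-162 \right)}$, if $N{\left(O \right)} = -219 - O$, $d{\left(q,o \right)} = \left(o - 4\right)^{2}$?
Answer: $232267$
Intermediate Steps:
$d{\left(q,o \right)} = \left(-4 + o\right)^{2}$
$d{\left(-257,-478 \right)} + N{\left(-162 \right)} = \left(-4 - 478\right)^{2} - 57 = \left(-482\right)^{2} + \left(-219 + 162\right) = 232324 - 57 = 232267$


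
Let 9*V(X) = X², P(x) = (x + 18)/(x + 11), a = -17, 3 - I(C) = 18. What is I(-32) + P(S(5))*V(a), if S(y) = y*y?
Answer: 7567/324 ≈ 23.355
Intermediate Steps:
S(y) = y²
I(C) = -15 (I(C) = 3 - 1*18 = 3 - 18 = -15)
P(x) = (18 + x)/(11 + x)
V(X) = X²/9
I(-32) + P(S(5))*V(a) = -15 + ((18 + 5²)/(11 + 5²))*((⅑)*(-17)²) = -15 + ((18 + 25)/(11 + 25))*((⅑)*289) = -15 + (43/36)*(289/9) = -15 + 12427/324 = 7567/324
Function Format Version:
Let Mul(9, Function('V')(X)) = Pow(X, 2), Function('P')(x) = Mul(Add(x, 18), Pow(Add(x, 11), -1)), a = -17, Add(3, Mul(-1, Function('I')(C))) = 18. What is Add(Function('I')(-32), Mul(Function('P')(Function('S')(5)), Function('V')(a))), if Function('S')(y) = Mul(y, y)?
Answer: Rational(7567, 324) ≈ 23.355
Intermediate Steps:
Function('S')(y) = Pow(y, 2)
Function('I')(C) = -15 (Function('I')(C) = Add(3, Mul(-1, 18)) = Add(3, -18) = -15)
Function('P')(x) = Mul(Pow(Add(11, x), -1), Add(18, x)) (Function('P')(x) = Mul(Add(18, x), Pow(Add(11, x), -1)) = Mul(Pow(Add(11, x), -1), Add(18, x)))
Function('V')(X) = Mul(Rational(1, 9), Pow(X, 2))
Add(Function('I')(-32), Mul(Function('P')(Function('S')(5)), Function('V')(a))) = Add(-15, Mul(Mul(Pow(Add(11, Pow(5, 2)), -1), Add(18, Pow(5, 2))), Mul(Rational(1, 9), Pow(-17, 2)))) = Add(-15, Mul(Mul(Pow(Add(11, 25), -1), Add(18, 25)), Mul(Rational(1, 9), 289))) = Add(-15, Mul(Mul(Pow(36, -1), 43), Rational(289, 9))) = Add(-15, Mul(Mul(Rational(1, 36), 43), Rational(289, 9))) = Add(-15, Mul(Rational(43, 36), Rational(289, 9))) = Add(-15, Rational(12427, 324)) = Rational(7567, 324)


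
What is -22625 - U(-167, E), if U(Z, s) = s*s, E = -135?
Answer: -40850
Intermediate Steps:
U(Z, s) = s**2
-22625 - U(-167, E) = -22625 - 1*(-135)**2 = -22625 - 1*18225 = -22625 - 18225 = -40850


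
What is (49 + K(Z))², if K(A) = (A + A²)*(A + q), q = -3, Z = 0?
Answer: 2401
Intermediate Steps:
K(A) = (-3 + A)*(A + A²) (K(A) = (A + A²)*(A - 3) = (A + A²)*(-3 + A) = (-3 + A)*(A + A²))
(49 + K(Z))² = (49 + 0*(-3 + 0² - 2*0))² = (49 + 0*(-3 + 0 + 0))² = (49 + 0*(-3))² = (49 + 0)² = 49² = 2401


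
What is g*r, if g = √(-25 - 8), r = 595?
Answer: 595*I*√33 ≈ 3418.0*I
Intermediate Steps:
g = I*√33 (g = √(-33) = I*√33 ≈ 5.7446*I)
g*r = (I*√33)*595 = 595*I*√33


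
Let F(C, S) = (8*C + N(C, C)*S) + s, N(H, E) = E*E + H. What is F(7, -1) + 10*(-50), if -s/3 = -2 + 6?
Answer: -512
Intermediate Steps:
N(H, E) = H + E² (N(H, E) = E² + H = H + E²)
s = -12 (s = -3*(-2 + 6) = -3*4 = -12)
F(C, S) = -12 + 8*C + S*(C + C²) (F(C, S) = (8*C + (C + C²)*S) - 12 = (8*C + S*(C + C²)) - 12 = -12 + 8*C + S*(C + C²))
F(7, -1) + 10*(-50) = (-12 + 8*7 + 7*(-1)*(1 + 7)) + 10*(-50) = (-12 + 56 + 7*(-1)*8) - 500 = (-12 + 56 - 56) - 500 = -12 - 500 = -512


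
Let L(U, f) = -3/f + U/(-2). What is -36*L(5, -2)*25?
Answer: 900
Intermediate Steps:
L(U, f) = -3/f - U/2 (L(U, f) = -3/f + U*(-½) = -3/f - U/2)
-36*L(5, -2)*25 = -36*(-3/(-2) - ½*5)*25 = -36*(-3*(-½) - 5/2)*25 = -36*(3/2 - 5/2)*25 = -36*(-1)*25 = 36*25 = 900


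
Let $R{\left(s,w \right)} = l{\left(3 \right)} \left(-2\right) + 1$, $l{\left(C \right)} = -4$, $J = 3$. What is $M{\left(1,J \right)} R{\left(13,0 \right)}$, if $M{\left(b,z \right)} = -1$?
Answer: $-9$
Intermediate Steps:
$R{\left(s,w \right)} = 9$ ($R{\left(s,w \right)} = \left(-4\right) \left(-2\right) + 1 = 8 + 1 = 9$)
$M{\left(1,J \right)} R{\left(13,0 \right)} = \left(-1\right) 9 = -9$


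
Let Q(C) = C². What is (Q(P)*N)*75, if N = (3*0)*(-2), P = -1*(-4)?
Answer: 0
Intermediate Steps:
P = 4
N = 0 (N = 0*(-2) = 0)
(Q(P)*N)*75 = (4²*0)*75 = (16*0)*75 = 0*75 = 0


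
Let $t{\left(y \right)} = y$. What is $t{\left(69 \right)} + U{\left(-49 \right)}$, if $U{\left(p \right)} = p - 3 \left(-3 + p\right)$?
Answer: $176$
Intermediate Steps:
$U{\left(p \right)} = 9 - 2 p$ ($U{\left(p \right)} = p - \left(-9 + 3 p\right) = 9 - 2 p$)
$t{\left(69 \right)} + U{\left(-49 \right)} = 69 + \left(9 - -98\right) = 69 + \left(9 + 98\right) = 69 + 107 = 176$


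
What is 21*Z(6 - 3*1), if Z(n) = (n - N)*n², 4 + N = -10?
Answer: 3213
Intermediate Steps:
N = -14 (N = -4 - 10 = -14)
Z(n) = n²*(14 + n) (Z(n) = (n - 1*(-14))*n² = (n + 14)*n² = (14 + n)*n² = n²*(14 + n))
21*Z(6 - 3*1) = 21*((6 - 3*1)²*(14 + (6 - 3*1))) = 21*((6 - 3)²*(14 + (6 - 3))) = 21*(3²*(14 + 3)) = 21*(9*17) = 21*153 = 3213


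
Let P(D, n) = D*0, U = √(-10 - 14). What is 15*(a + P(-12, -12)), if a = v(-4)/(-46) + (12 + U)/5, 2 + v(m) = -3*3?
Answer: 1821/46 + 6*I*√6 ≈ 39.587 + 14.697*I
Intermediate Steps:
U = 2*I*√6 (U = √(-24) = 2*I*√6 ≈ 4.899*I)
P(D, n) = 0
v(m) = -11 (v(m) = -2 - 3*3 = -2 - 9 = -11)
a = 607/230 + 2*I*√6/5 (a = -11/(-46) + (12 + 2*I*√6)/5 = -11*(-1/46) + (12 + 2*I*√6)*(⅕) = 11/46 + (12/5 + 2*I*√6/5) = 607/230 + 2*I*√6/5 ≈ 2.6391 + 0.9798*I)
15*(a + P(-12, -12)) = 15*((607/230 + 2*I*√6/5) + 0) = 15*(607/230 + 2*I*√6/5) = 1821/46 + 6*I*√6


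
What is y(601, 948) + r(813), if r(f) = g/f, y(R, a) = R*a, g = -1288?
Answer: 463203836/813 ≈ 5.6975e+5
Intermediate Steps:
r(f) = -1288/f
y(601, 948) + r(813) = 601*948 - 1288/813 = 569748 - 1288*1/813 = 569748 - 1288/813 = 463203836/813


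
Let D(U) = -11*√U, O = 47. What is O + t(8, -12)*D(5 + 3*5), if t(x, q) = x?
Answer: 47 - 176*√5 ≈ -346.55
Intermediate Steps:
O + t(8, -12)*D(5 + 3*5) = 47 + 8*(-11*√(5 + 3*5)) = 47 + 8*(-11*√(5 + 15)) = 47 + 8*(-22*√5) = 47 - 176*√5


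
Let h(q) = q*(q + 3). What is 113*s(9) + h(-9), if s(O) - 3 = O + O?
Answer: 2427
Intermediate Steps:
s(O) = 3 + 2*O (s(O) = 3 + (O + O) = 3 + 2*O)
h(q) = q*(3 + q)
113*s(9) + h(-9) = 113*(3 + 2*9) - 9*(3 - 9) = 113*(3 + 18) - 9*(-6) = 113*21 + 54 = 2373 + 54 = 2427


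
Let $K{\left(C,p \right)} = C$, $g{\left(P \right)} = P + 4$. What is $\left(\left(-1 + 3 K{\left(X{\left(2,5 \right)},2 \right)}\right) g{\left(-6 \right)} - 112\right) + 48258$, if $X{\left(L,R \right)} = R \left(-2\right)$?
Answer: $48208$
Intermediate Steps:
$X{\left(L,R \right)} = - 2 R$
$g{\left(P \right)} = 4 + P$
$\left(\left(-1 + 3 K{\left(X{\left(2,5 \right)},2 \right)}\right) g{\left(-6 \right)} - 112\right) + 48258 = \left(\left(-1 + 3 \left(\left(-2\right) 5\right)\right) \left(4 - 6\right) - 112\right) + 48258 = \left(\left(-1 + 3 \left(-10\right)\right) \left(-2\right) - 112\right) + 48258 = \left(\left(-1 - 30\right) \left(-2\right) - 112\right) + 48258 = \left(\left(-31\right) \left(-2\right) - 112\right) + 48258 = \left(62 - 112\right) + 48258 = -50 + 48258 = 48208$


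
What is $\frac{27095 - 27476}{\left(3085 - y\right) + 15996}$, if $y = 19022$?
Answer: $- \frac{381}{59} \approx -6.4576$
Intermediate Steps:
$\frac{27095 - 27476}{\left(3085 - y\right) + 15996} = \frac{27095 - 27476}{\left(3085 - 19022\right) + 15996} = - \frac{381}{\left(3085 - 19022\right) + 15996} = - \frac{381}{-15937 + 15996} = - \frac{381}{59}$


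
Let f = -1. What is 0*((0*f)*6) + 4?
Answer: 4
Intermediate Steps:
0*((0*f)*6) + 4 = 0*((0*(-1))*6) + 4 = 0*(0*6) + 4 = 0*0 + 4 = 0 + 4 = 4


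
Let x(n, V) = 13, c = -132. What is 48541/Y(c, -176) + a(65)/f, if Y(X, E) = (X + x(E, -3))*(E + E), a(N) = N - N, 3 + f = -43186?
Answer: 48541/41888 ≈ 1.1588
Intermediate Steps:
f = -43189 (f = -3 - 43186 = -43189)
a(N) = 0
Y(X, E) = 2*E*(13 + X) (Y(X, E) = (X + 13)*(E + E) = (13 + X)*(2*E) = 2*E*(13 + X))
48541/Y(c, -176) + a(65)/f = 48541/((2*(-176)*(13 - 132))) + 0/(-43189) = 48541/((2*(-176)*(-119))) + 0*(-1/43189) = 48541/41888 + 0 = 48541/41888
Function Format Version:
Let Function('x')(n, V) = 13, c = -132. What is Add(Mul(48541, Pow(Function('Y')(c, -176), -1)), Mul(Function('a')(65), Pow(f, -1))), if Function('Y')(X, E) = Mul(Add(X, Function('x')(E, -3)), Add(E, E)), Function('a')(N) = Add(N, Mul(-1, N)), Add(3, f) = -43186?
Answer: Rational(48541, 41888) ≈ 1.1588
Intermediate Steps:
f = -43189 (f = Add(-3, -43186) = -43189)
Function('a')(N) = 0
Function('Y')(X, E) = Mul(2, E, Add(13, X)) (Function('Y')(X, E) = Mul(Add(X, 13), Add(E, E)) = Mul(Add(13, X), Mul(2, E)) = Mul(2, E, Add(13, X)))
Add(Mul(48541, Pow(Function('Y')(c, -176), -1)), Mul(Function('a')(65), Pow(f, -1))) = Add(Mul(48541, Pow(Mul(2, -176, Add(13, -132)), -1)), Mul(0, Pow(-43189, -1))) = Add(Mul(48541, Pow(Mul(2, -176, -119), -1)), Mul(0, Rational(-1, 43189))) = Add(Mul(48541, Pow(41888, -1)), 0) = Add(Mul(48541, Rational(1, 41888)), 0) = Add(Rational(48541, 41888), 0) = Rational(48541, 41888)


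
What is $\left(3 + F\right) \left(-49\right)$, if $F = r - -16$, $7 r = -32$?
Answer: $-707$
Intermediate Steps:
$r = - \frac{32}{7}$ ($r = \frac{1}{7} \left(-32\right) = - \frac{32}{7} \approx -4.5714$)
$F = \frac{80}{7}$ ($F = - \frac{32}{7} - -16 = - \frac{32}{7} + 16 = \frac{80}{7} \approx 11.429$)
$\left(3 + F\right) \left(-49\right) = \left(3 + \frac{80}{7}\right) \left(-49\right) = \frac{101}{7} \left(-49\right) = -707$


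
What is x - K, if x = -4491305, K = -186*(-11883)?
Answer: -6701543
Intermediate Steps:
K = 2210238
x - K = -4491305 - 1*2210238 = -4491305 - 2210238 = -6701543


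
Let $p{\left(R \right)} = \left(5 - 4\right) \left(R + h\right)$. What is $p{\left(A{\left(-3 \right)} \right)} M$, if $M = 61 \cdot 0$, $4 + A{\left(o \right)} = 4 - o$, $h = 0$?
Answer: $0$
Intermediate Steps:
$A{\left(o \right)} = - o$ ($A{\left(o \right)} = -4 - \left(-4 + o\right) = - o$)
$p{\left(R \right)} = R$ ($p{\left(R \right)} = \left(5 - 4\right) \left(R + 0\right) = 1 R = R$)
$M = 0$
$p{\left(A{\left(-3 \right)} \right)} M = \left(-1\right) \left(-3\right) 0 = 3 \cdot 0 = 0$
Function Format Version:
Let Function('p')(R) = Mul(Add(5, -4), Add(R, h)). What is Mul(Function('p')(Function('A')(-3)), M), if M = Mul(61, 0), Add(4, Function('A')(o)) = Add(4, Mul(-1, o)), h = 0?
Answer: 0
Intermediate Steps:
Function('A')(o) = Mul(-1, o) (Function('A')(o) = Add(-4, Add(4, Mul(-1, o))) = Mul(-1, o))
Function('p')(R) = R (Function('p')(R) = Mul(Add(5, -4), Add(R, 0)) = Mul(1, R) = R)
M = 0
Mul(Function('p')(Function('A')(-3)), M) = Mul(Mul(-1, -3), 0) = Mul(3, 0) = 0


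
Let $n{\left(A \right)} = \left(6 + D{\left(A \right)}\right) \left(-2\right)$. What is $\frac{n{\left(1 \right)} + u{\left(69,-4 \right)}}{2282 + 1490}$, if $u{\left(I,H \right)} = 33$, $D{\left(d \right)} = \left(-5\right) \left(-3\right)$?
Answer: $- \frac{9}{3772} \approx -0.002386$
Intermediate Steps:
$D{\left(d \right)} = 15$
$n{\left(A \right)} = -42$ ($n{\left(A \right)} = \left(6 + 15\right) \left(-2\right) = 21 \left(-2\right) = -42$)
$\frac{n{\left(1 \right)} + u{\left(69,-4 \right)}}{2282 + 1490} = \frac{-42 + 33}{2282 + 1490} = - \frac{9}{3772}$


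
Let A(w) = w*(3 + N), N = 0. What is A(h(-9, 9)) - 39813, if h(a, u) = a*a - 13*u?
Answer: -39921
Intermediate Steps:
h(a, u) = a² - 13*u
A(w) = 3*w (A(w) = w*(3 + 0) = w*3 = 3*w)
A(h(-9, 9)) - 39813 = 3*((-9)² - 13*9) - 39813 = 3*(81 - 117) - 39813 = 3*(-36) - 39813 = -108 - 39813 = -39921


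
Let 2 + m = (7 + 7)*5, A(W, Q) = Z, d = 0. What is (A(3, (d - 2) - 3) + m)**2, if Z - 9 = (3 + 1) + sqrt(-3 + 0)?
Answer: (81 + I*sqrt(3))**2 ≈ 6558.0 + 280.59*I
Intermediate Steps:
Z = 13 + I*sqrt(3) (Z = 9 + ((3 + 1) + sqrt(-3 + 0)) = 9 + (4 + sqrt(-3)) = 9 + (4 + I*sqrt(3)) = 13 + I*sqrt(3) ≈ 13.0 + 1.732*I)
A(W, Q) = 13 + I*sqrt(3)
m = 68 (m = -2 + (7 + 7)*5 = -2 + 14*5 = -2 + 70 = 68)
(A(3, (d - 2) - 3) + m)**2 = ((13 + I*sqrt(3)) + 68)**2 = (81 + I*sqrt(3))**2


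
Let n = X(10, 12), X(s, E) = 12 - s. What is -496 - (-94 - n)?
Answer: -400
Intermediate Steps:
n = 2 (n = 12 - 1*10 = 12 - 10 = 2)
-496 - (-94 - n) = -496 - (-94 - 1*2) = -496 - (-94 - 2) = -496 - 1*(-96) = -496 + 96 = -400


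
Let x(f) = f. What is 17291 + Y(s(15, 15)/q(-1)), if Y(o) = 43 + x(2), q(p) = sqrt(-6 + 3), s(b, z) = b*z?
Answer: 17336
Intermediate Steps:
q(p) = I*sqrt(3) (q(p) = sqrt(-3) = I*sqrt(3))
Y(o) = 45 (Y(o) = 43 + 2 = 45)
17291 + Y(s(15, 15)/q(-1)) = 17291 + 45 = 17336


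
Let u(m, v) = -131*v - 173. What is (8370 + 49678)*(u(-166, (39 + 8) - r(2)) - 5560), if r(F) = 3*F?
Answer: -644564992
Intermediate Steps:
u(m, v) = -173 - 131*v
(8370 + 49678)*(u(-166, (39 + 8) - r(2)) - 5560) = (8370 + 49678)*((-173 - 131*((39 + 8) - 3*2)) - 5560) = 58048*((-173 - 131*(47 - 1*6)) - 5560) = 58048*((-173 - 131*(47 - 6)) - 5560) = 58048*((-173 - 131*41) - 5560) = 58048*((-173 - 5371) - 5560) = 58048*(-5544 - 5560) = 58048*(-11104) = -644564992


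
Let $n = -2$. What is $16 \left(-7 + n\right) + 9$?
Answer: $-135$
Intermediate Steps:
$16 \left(-7 + n\right) + 9 = 16 \left(-7 - 2\right) + 9 = 16 \left(-9\right) + 9 = -144 + 9 = -135$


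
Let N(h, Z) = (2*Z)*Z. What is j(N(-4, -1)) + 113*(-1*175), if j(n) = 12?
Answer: -19763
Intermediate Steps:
N(h, Z) = 2*Z²
j(N(-4, -1)) + 113*(-1*175) = 12 + 113*(-1*175) = 12 + 113*(-175) = 12 - 19775 = -19763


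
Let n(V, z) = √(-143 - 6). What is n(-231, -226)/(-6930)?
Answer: -I*√149/6930 ≈ -0.0017614*I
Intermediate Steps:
n(V, z) = I*√149 (n(V, z) = √(-149) = I*√149)
n(-231, -226)/(-6930) = (I*√149)/(-6930) = (I*√149)*(-1/6930) = -I*√149/6930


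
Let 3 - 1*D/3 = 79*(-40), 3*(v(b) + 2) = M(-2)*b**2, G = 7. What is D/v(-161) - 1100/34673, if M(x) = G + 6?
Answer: 616372591/11683656791 ≈ 0.052755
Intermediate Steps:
M(x) = 13 (M(x) = 7 + 6 = 13)
v(b) = -2 + 13*b**2/3 (v(b) = -2 + (13*b**2)/3 = -2 + 13*b**2/3)
D = 9489 (D = 9 - 237*(-40) = 9 - 3*(-3160) = 9 + 9480 = 9489)
D/v(-161) - 1100/34673 = 9489/(-2 + (13/3)*(-161)**2) - 1100/34673 = 9489/(-2 + (13/3)*25921) - 1100*1/34673 = 9489/(-2 + 336973/3) - 1100/34673 = 9489/(336967/3) - 1100/34673 = 9489*(3/336967) - 1100/34673 = 28467/336967 - 1100/34673 = 616372591/11683656791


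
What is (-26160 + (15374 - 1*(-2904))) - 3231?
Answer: -11113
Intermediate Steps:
(-26160 + (15374 - 1*(-2904))) - 3231 = (-26160 + (15374 + 2904)) - 3231 = (-26160 + 18278) - 3231 = -7882 - 3231 = -11113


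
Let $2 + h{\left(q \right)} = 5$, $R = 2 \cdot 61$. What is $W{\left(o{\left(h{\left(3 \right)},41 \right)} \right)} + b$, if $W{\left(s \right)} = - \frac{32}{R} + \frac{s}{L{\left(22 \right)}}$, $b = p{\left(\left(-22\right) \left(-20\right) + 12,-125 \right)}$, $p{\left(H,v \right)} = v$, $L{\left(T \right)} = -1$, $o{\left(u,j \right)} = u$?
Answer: $- \frac{7824}{61} \approx -128.26$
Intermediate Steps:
$R = 122$
$h{\left(q \right)} = 3$ ($h{\left(q \right)} = -2 + 5 = 3$)
$b = -125$
$W{\left(s \right)} = - \frac{16}{61} - s$ ($W{\left(s \right)} = - \frac{32}{122} + \frac{s}{-1} = \left(-32\right) \frac{1}{122} + s \left(-1\right) = - \frac{16}{61} - s$)
$W{\left(o{\left(h{\left(3 \right)},41 \right)} \right)} + b = \left(- \frac{16}{61} - 3\right) - 125 = - \frac{199}{61} - 125 = - \frac{7824}{61}$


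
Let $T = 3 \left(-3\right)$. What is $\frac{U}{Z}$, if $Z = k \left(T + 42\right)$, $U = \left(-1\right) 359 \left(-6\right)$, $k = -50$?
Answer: $- \frac{359}{275} \approx -1.3055$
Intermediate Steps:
$T = -9$
$U = 2154$ ($U = \left(-359\right) \left(-6\right) = 2154$)
$Z = -1650$ ($Z = - 50 \left(-9 + 42\right) = \left(-50\right) 33 = -1650$)
$\frac{U}{Z} = \frac{2154}{-1650} = 2154 \left(- \frac{1}{1650}\right) = - \frac{359}{275}$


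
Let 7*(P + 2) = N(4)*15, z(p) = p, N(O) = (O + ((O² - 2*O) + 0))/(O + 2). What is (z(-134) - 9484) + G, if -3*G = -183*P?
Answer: -66350/7 ≈ -9478.6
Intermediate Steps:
N(O) = (O² - O)/(2 + O) (N(O) = (O + (O² - 2*O))/(2 + O) = (O² - O)/(2 + O))
P = 16/7 (P = -2 + ((4*(-1 + 4)/(2 + 4))*15)/7 = -2 + ((4*3/6)*15)/7 = -2 + ((4*(⅙)*3)*15)/7 = -2 + (2*15)/7 = -2 + (⅐)*30 = -2 + 30/7 = 16/7 ≈ 2.2857)
G = 976/7 (G = -(-61)*16/7 = -⅓*(-2928/7) = 976/7 ≈ 139.43)
(z(-134) - 9484) + G = (-134 - 9484) + 976/7 = -9618 + 976/7 = -66350/7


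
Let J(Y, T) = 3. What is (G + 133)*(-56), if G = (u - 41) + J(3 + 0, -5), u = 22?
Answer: -6552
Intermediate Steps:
G = -16 (G = (22 - 41) + 3 = -19 + 3 = -16)
(G + 133)*(-56) = (-16 + 133)*(-56) = 117*(-56) = -6552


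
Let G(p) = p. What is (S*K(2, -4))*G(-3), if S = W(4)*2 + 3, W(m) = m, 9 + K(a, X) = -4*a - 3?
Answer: 660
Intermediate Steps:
K(a, X) = -12 - 4*a (K(a, X) = -9 + (-4*a - 3) = -9 + (-3 - 4*a) = -12 - 4*a)
S = 11 (S = 4*2 + 3 = 8 + 3 = 11)
(S*K(2, -4))*G(-3) = (11*(-12 - 4*2))*(-3) = (11*(-12 - 8))*(-3) = (11*(-20))*(-3) = -220*(-3) = 660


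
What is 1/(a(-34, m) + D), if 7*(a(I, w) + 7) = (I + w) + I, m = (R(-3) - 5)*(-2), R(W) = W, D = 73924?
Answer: 7/517367 ≈ 1.3530e-5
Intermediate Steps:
m = 16 (m = (-3 - 5)*(-2) = -8*(-2) = 16)
a(I, w) = -7 + w/7 + 2*I/7 (a(I, w) = -7 + ((I + w) + I)/7 = -7 + (w + 2*I)/7 = -7 + (w/7 + 2*I/7) = -7 + w/7 + 2*I/7)
1/(a(-34, m) + D) = 1/((-7 + (⅐)*16 + (2/7)*(-34)) + 73924) = 1/((-7 + 16/7 - 68/7) + 73924) = 1/(-101/7 + 73924) = 1/(517367/7) = 7/517367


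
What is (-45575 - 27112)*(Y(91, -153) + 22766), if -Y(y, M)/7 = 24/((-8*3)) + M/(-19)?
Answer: -31372872192/19 ≈ -1.6512e+9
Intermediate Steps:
Y(y, M) = 7 + 7*M/19 (Y(y, M) = -7*(24/((-8*3)) + M/(-19)) = -7*(24/(-24) + M*(-1/19)) = -7*(24*(-1/24) - M/19) = -7*(-1 - M/19) = 7 + 7*M/19)
(-45575 - 27112)*(Y(91, -153) + 22766) = (-45575 - 27112)*((7 + (7/19)*(-153)) + 22766) = -72687*((7 - 1071/19) + 22766) = -72687*(-938/19 + 22766) = -72687*431616/19 = -31372872192/19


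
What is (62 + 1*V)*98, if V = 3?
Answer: 6370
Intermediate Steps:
(62 + 1*V)*98 = (62 + 1*3)*98 = (62 + 3)*98 = 65*98 = 6370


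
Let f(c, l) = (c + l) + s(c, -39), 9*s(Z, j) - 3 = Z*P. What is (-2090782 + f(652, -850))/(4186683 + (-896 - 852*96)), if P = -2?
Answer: -18820121/36935955 ≈ -0.50953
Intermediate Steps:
s(Z, j) = ⅓ - 2*Z/9 (s(Z, j) = ⅓ + (Z*(-2))/9 = ⅓ + (-2*Z)/9 = ⅓ - 2*Z/9)
f(c, l) = ⅓ + l + 7*c/9 (f(c, l) = (c + l) + (⅓ - 2*c/9) = ⅓ + l + 7*c/9)
(-2090782 + f(652, -850))/(4186683 + (-896 - 852*96)) = (-2090782 + (⅓ - 850 + (7/9)*652))/(4186683 + (-896 - 852*96)) = (-2090782 + (⅓ - 850 + 4564/9))/(4186683 + (-896 - 81792)) = (-2090782 - 3083/9)/(4186683 - 82688) = -18820121/9/4103995 = -18820121/9*1/4103995 = -18820121/36935955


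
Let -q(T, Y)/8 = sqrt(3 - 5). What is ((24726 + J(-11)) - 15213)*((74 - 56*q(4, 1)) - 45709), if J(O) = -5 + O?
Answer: -433395595 + 4254656*I*sqrt(2) ≈ -4.334e+8 + 6.017e+6*I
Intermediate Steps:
q(T, Y) = -8*I*sqrt(2) (q(T, Y) = -8*sqrt(3 - 5) = -8*I*sqrt(2))
((24726 + J(-11)) - 15213)*((74 - 56*q(4, 1)) - 45709) = ((24726 + (-5 - 11)) - 15213)*((74 - (-448)*I*sqrt(2)) - 45709) = ((24726 - 16) - 15213)*((74 + 448*I*sqrt(2)) - 45709) = (24710 - 15213)*(-45635 + 448*I*sqrt(2)) = 9497*(-45635 + 448*I*sqrt(2)) = -433395595 + 4254656*I*sqrt(2)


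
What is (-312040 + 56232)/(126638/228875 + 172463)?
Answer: -58548056000/39472595763 ≈ -1.4833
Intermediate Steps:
(-312040 + 56232)/(126638/228875 + 172463) = -255808/(126638*(1/228875) + 172463) = -255808/(126638/228875 + 172463) = -255808/39472595763/228875 = -255808*228875/39472595763 = -58548056000/39472595763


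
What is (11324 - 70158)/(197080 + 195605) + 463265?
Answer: 181917157691/392685 ≈ 4.6327e+5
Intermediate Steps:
(11324 - 70158)/(197080 + 195605) + 463265 = -58834/392685 + 463265 = 181917157691/392685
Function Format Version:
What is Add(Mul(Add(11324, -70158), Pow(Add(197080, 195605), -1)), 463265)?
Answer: Rational(181917157691, 392685) ≈ 4.6327e+5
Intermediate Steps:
Add(Mul(Add(11324, -70158), Pow(Add(197080, 195605), -1)), 463265) = Add(Mul(-58834, Pow(392685, -1)), 463265) = Add(Mul(-58834, Rational(1, 392685)), 463265) = Add(Rational(-58834, 392685), 463265) = Rational(181917157691, 392685)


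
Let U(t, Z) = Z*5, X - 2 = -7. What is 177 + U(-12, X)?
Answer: 152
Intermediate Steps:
X = -5 (X = 2 - 7 = -5)
U(t, Z) = 5*Z
177 + U(-12, X) = 177 + 5*(-5) = 177 - 25 = 152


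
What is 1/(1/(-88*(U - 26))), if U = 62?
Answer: -3168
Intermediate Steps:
1/(1/(-88*(U - 26))) = 1/(1/(-88*(62 - 26))) = 1/(1/(-88*36)) = 1/(1/(-3168)) = 1/(-1/3168) = -3168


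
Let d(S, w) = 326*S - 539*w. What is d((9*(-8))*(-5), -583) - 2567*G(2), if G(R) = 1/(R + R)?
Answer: 1723821/4 ≈ 4.3096e+5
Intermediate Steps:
d(S, w) = -539*w + 326*S
G(R) = 1/(2*R)
d((9*(-8))*(-5), -583) - 2567*G(2) = (-539*(-583) + 326*((9*(-8))*(-5))) - 2567/(2*2) = (314237 + 326*(-72*(-5))) - 2567/(2*2) = (314237 + 326*360) - 2567*1/4 = (314237 + 117360) - 2567/4 = 431597 - 2567/4 = 1723821/4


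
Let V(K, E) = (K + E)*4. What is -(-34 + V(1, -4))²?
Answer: -2116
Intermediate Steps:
V(K, E) = 4*E + 4*K (V(K, E) = (E + K)*4 = 4*E + 4*K)
-(-34 + V(1, -4))² = -(-34 + (4*(-4) + 4*1))² = -(-34 + (-16 + 4))² = -(-34 - 12)² = -1*(-46)² = -1*2116 = -2116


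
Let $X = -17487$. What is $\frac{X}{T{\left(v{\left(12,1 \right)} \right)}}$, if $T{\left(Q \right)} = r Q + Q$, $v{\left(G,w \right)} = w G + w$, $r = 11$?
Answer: $- \frac{5829}{52} \approx -112.1$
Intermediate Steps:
$v{\left(G,w \right)} = w + G w$ ($v{\left(G,w \right)} = G w + w = w + G w$)
$T{\left(Q \right)} = 12 Q$ ($T{\left(Q \right)} = 11 Q + Q = 12 Q$)
$\frac{X}{T{\left(v{\left(12,1 \right)} \right)}} = - \frac{17487}{12 \cdot 1 \left(1 + 12\right)} = - \frac{17487}{12 \cdot 1 \cdot 13} = - \frac{17487}{12 \cdot 13} = - \frac{17487}{156} = \left(-17487\right) \frac{1}{156} = - \frac{5829}{52}$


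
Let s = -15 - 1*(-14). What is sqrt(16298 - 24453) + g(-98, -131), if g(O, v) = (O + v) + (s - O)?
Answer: -132 + I*sqrt(8155) ≈ -132.0 + 90.305*I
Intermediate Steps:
s = -1 (s = -15 + 14 = -1)
g(O, v) = -1 + v (g(O, v) = (O + v) + (-1 - O) = -1 + v)
sqrt(16298 - 24453) + g(-98, -131) = sqrt(16298 - 24453) + (-1 - 131) = sqrt(-8155) - 132 = I*sqrt(8155) - 132 = -132 + I*sqrt(8155)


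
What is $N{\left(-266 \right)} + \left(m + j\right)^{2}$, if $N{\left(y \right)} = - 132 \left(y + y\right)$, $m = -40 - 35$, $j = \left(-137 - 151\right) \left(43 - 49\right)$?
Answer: $2802633$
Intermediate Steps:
$j = 1728$ ($j = \left(-288\right) \left(-6\right) = 1728$)
$m = -75$
$N{\left(y \right)} = - 264 y$ ($N{\left(y \right)} = - 132 \cdot 2 y = - 264 y$)
$N{\left(-266 \right)} + \left(m + j\right)^{2} = \left(-264\right) \left(-266\right) + \left(-75 + 1728\right)^{2} = 70224 + 1653^{2} = 70224 + 2732409 = 2802633$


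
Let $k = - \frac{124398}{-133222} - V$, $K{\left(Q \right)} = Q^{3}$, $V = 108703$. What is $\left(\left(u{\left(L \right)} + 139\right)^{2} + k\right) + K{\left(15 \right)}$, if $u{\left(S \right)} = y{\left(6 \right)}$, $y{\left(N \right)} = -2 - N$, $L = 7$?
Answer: $- \frac{5872829838}{66611} \approx -88166.0$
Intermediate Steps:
$u{\left(S \right)} = -8$ ($u{\left(S \right)} = -2 - 6 = -8$)
$k = - \frac{7240753334}{66611}$ ($k = - \frac{124398}{-133222} - 108703 = \left(-124398\right) \left(- \frac{1}{133222}\right) - 108703 = \frac{62199}{66611} - 108703 = - \frac{7240753334}{66611} \approx -1.087 \cdot 10^{5}$)
$\left(\left(u{\left(L \right)} + 139\right)^{2} + k\right) + K{\left(15 \right)} = \left(\left(-8 + 139\right)^{2} - \frac{7240753334}{66611}\right) + 15^{3} = \left(131^{2} - \frac{7240753334}{66611}\right) + 3375 = \left(17161 - \frac{7240753334}{66611}\right) + 3375 = - \frac{6097641963}{66611} + 3375 = - \frac{5872829838}{66611}$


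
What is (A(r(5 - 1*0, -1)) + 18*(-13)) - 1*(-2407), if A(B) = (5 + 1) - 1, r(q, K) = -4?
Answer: 2178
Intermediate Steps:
A(B) = 5 (A(B) = 6 - 1 = 5)
(A(r(5 - 1*0, -1)) + 18*(-13)) - 1*(-2407) = (5 + 18*(-13)) - 1*(-2407) = (5 - 234) + 2407 = -229 + 2407 = 2178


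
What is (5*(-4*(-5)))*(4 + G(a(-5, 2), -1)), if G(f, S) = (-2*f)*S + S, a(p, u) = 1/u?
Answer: 400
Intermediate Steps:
G(f, S) = S - 2*S*f (G(f, S) = -2*S*f + S = S - 2*S*f)
(5*(-4*(-5)))*(4 + G(a(-5, 2), -1)) = (5*(-4*(-5)))*(4 - (1 - 2/2)) = (5*20)*(4 - (1 - 2*1/2)) = 100*(4 - (1 - 1)) = 100*(4 - 1*0) = 100*(4 + 0) = 100*4 = 400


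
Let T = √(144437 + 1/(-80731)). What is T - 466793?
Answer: -466793 + √941367332939026/80731 ≈ -4.6641e+5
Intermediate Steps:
T = √941367332939026/80731 (T = √(144437 - 1/80731) = √(11660543446/80731) = √941367332939026/80731 ≈ 380.05)
T - 466793 = √941367332939026/80731 - 466793 = -466793 + √941367332939026/80731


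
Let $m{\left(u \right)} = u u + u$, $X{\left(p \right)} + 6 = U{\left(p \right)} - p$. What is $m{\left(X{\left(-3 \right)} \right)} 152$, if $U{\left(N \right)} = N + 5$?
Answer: $0$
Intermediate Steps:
$U{\left(N \right)} = 5 + N$
$X{\left(p \right)} = -1$ ($X{\left(p \right)} = -6 + \left(\left(5 + p\right) - p\right) = -6 + 5 = -1$)
$m{\left(u \right)} = u + u^{2}$ ($m{\left(u \right)} = u^{2} + u = u + u^{2}$)
$m{\left(X{\left(-3 \right)} \right)} 152 = - (1 - 1) 152 = \left(-1\right) 0 \cdot 152 = 0 \cdot 152 = 0$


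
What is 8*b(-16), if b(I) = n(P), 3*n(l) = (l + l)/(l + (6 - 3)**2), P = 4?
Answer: 64/39 ≈ 1.6410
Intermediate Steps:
n(l) = 2*l/(3*(9 + l)) (n(l) = ((l + l)/(l + (6 - 3)**2))/3 = ((2*l)/(l + 3**2))/3 = ((2*l)/(l + 9))/3 = ((2*l)/(9 + l))/3 = (2*l/(9 + l))/3 = 2*l/(3*(9 + l)))
b(I) = 8/39 (b(I) = (2/3)*4/(9 + 4) = (2/3)*4/13 = (2/3)*4*(1/13) = 8/39)
8*b(-16) = 8*(8/39) = 64/39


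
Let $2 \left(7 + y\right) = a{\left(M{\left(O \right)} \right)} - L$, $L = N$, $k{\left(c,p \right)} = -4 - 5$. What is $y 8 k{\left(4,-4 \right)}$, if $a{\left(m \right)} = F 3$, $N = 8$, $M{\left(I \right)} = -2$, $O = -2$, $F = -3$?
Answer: $1116$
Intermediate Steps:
$k{\left(c,p \right)} = -9$ ($k{\left(c,p \right)} = -4 - 5 = -9$)
$L = 8$
$a{\left(m \right)} = -9$ ($a{\left(m \right)} = \left(-3\right) 3 = -9$)
$y = - \frac{31}{2}$ ($y = -7 + \frac{-9 - 8}{2} = -7 + \frac{1}{2} \left(-17\right) = -7 - \frac{17}{2} = - \frac{31}{2} \approx -15.5$)
$y 8 k{\left(4,-4 \right)} = - \frac{31 \cdot 8 \left(-9\right)}{2} = \left(- \frac{31}{2}\right) \left(-72\right) = 1116$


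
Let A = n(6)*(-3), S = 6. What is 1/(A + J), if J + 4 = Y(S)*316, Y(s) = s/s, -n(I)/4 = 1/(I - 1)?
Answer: 5/1572 ≈ 0.0031807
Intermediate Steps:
n(I) = -4/(-1 + I) (n(I) = -4/(I - 1) = -4/(-1 + I))
Y(s) = 1
J = 312 (J = -4 + 1*316 = -4 + 316 = 312)
A = 12/5 (A = -4/(-1 + 6)*(-3) = -4/5*(-3) = -4*⅕*(-3) = -⅘*(-3) = 12/5 ≈ 2.4000)
1/(A + J) = 1/(12/5 + 312) = 1/(1572/5) = 5/1572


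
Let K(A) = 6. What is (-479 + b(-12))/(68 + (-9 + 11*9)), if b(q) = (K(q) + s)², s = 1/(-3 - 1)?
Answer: -7135/2528 ≈ -2.8224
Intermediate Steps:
s = -¼ (s = 1/(-4) = -¼ ≈ -0.25000)
b(q) = 529/16 (b(q) = (6 - ¼)² = (23/4)² = 529/16)
(-479 + b(-12))/(68 + (-9 + 11*9)) = (-479 + 529/16)/(68 + (-9 + 11*9)) = -7135/(16*(68 + (-9 + 99))) = -7135/(16*(68 + 90)) = -7135/16/158 = -7135/16*1/158 = -7135/2528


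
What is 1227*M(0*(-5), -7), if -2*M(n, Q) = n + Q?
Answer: 8589/2 ≈ 4294.5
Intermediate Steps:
M(n, Q) = -Q/2 - n/2 (M(n, Q) = -(n + Q)/2 = -(Q + n)/2 = -Q/2 - n/2)
1227*M(0*(-5), -7) = 1227*(-½*(-7) - 0*(-5)) = 1227*(7/2 - ½*0) = 1227*(7/2 + 0) = 1227*(7/2) = 8589/2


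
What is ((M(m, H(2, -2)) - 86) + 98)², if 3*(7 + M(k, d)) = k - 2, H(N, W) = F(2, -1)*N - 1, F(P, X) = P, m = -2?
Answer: 121/9 ≈ 13.444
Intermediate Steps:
H(N, W) = -1 + 2*N (H(N, W) = 2*N - 1 = -1 + 2*N)
M(k, d) = -23/3 + k/3 (M(k, d) = -7 + (k - 2)/3 = -7 + (-2 + k)/3 = -7 + (-⅔ + k/3) = -23/3 + k/3)
((M(m, H(2, -2)) - 86) + 98)² = (((-23/3 + (⅓)*(-2)) - 86) + 98)² = (((-23/3 - ⅔) - 86) + 98)² = ((-25/3 - 86) + 98)² = (-283/3 + 98)² = (11/3)² = 121/9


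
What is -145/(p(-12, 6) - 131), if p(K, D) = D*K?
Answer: 5/7 ≈ 0.71429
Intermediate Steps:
-145/(p(-12, 6) - 131) = -145/(6*(-12) - 131) = -145/(-72 - 131) = -145/(-203) = -1/203*(-145) = 5/7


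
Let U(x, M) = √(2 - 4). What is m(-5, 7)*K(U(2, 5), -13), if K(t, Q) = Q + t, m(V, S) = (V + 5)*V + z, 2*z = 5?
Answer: -65/2 + 5*I*√2/2 ≈ -32.5 + 3.5355*I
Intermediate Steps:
z = 5/2 (z = (½)*5 = 5/2 ≈ 2.5000)
U(x, M) = I*√2 (U(x, M) = √(-2) = I*√2)
m(V, S) = 5/2 + V*(5 + V) (m(V, S) = (V + 5)*V + 5/2 = (5 + V)*V + 5/2 = V*(5 + V) + 5/2 = 5/2 + V*(5 + V))
m(-5, 7)*K(U(2, 5), -13) = (5/2 + (-5)² + 5*(-5))*(-13 + I*√2) = (5/2 + 25 - 25)*(-13 + I*√2) = 5*(-13 + I*√2)/2 = -65/2 + 5*I*√2/2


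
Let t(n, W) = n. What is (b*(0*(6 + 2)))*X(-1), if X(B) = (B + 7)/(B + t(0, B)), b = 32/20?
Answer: 0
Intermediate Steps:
b = 8/5 (b = 32*(1/20) = 8/5 ≈ 1.6000)
X(B) = (7 + B)/B (X(B) = (B + 7)/(B + 0) = (7 + B)/B)
(b*(0*(6 + 2)))*X(-1) = (8*(0*(6 + 2))/5)*((7 - 1)/(-1)) = (8*(0*8)/5)*(-1*6) = ((8/5)*0)*(-6) = 0*(-6) = 0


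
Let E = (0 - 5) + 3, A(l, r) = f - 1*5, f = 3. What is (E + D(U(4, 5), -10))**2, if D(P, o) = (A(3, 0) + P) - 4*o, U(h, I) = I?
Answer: 1681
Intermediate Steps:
A(l, r) = -2 (A(l, r) = 3 - 1*5 = 3 - 5 = -2)
E = -2 (E = -5 + 3 = -2)
D(P, o) = -2 + P - 4*o (D(P, o) = (-2 + P) - 4*o = -2 + P - 4*o)
(E + D(U(4, 5), -10))**2 = (-2 + (-2 + 5 - 4*(-10)))**2 = (-2 + (-2 + 5 + 40))**2 = (-2 + 43)**2 = 41**2 = 1681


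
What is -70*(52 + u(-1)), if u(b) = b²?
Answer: -3710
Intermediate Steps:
-70*(52 + u(-1)) = -70*(52 + (-1)²) = -70*(52 + 1) = -70*53 = -3710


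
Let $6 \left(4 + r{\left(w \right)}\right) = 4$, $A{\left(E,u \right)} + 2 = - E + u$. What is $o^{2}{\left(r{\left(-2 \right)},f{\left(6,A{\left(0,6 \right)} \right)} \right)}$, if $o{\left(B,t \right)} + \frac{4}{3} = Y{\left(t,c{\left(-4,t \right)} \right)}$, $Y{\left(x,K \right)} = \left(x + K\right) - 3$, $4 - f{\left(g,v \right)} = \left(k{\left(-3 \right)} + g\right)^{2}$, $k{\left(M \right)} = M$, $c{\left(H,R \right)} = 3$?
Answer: $\frac{361}{9} \approx 40.111$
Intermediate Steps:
$A{\left(E,u \right)} = -2 + u - E$ ($A{\left(E,u \right)} = -2 - \left(E - u\right) = -2 + u - E$)
$r{\left(w \right)} = - \frac{10}{3}$ ($r{\left(w \right)} = -4 + \frac{1}{6} \cdot 4 = -4 + \frac{2}{3} = - \frac{10}{3}$)
$f{\left(g,v \right)} = 4 - \left(-3 + g\right)^{2}$
$Y{\left(x,K \right)} = -3 + K + x$ ($Y{\left(x,K \right)} = \left(K + x\right) - 3 = -3 + K + x$)
$o{\left(B,t \right)} = - \frac{4}{3} + t$ ($o{\left(B,t \right)} = - \frac{4}{3} + \left(-3 + 3 + t\right) = - \frac{4}{3} + t$)
$o^{2}{\left(r{\left(-2 \right)},f{\left(6,A{\left(0,6 \right)} \right)} \right)} = \left(- \frac{4}{3} + \left(4 - \left(-3 + 6\right)^{2}\right)\right)^{2} = \left(- \frac{4}{3} + \left(4 - 3^{2}\right)\right)^{2} = \left(- \frac{4}{3} + \left(4 - 9\right)\right)^{2} = \left(- \frac{4}{3} - 5\right)^{2} = \left(- \frac{19}{3}\right)^{2} = \frac{361}{9}$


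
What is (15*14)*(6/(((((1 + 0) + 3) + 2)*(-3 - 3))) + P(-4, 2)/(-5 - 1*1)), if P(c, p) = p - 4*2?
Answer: 175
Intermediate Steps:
P(c, p) = -8 + p (P(c, p) = p - 8 = -8 + p)
(15*14)*(6/(((((1 + 0) + 3) + 2)*(-3 - 3))) + P(-4, 2)/(-5 - 1*1)) = (15*14)*(6/(((((1 + 0) + 3) + 2)*(-3 - 3))) + (-8 + 2)/(-5 - 1*1)) = 210*(6/((((1 + 3) + 2)*(-6))) - 6/(-5 - 1)) = 210*(6/(((4 + 2)*(-6))) - 6/(-6)) = 210*(6/((6*(-6))) - 6*(-⅙)) = 210*(6/(-36) + 1) = 210*(6*(-1/36) + 1) = 210*(-⅙ + 1) = 210*(⅚) = 175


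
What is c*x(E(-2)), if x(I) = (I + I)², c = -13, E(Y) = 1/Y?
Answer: -13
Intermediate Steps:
x(I) = 4*I² (x(I) = (2*I)² = 4*I²)
c*x(E(-2)) = -52*(1/(-2))² = -52*(-½)² = -52/4 = -13*1 = -13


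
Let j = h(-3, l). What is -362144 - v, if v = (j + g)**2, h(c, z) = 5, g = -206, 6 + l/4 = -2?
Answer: -402545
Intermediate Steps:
l = -32 (l = -24 + 4*(-2) = -24 - 8 = -32)
j = 5
v = 40401 (v = (5 - 206)**2 = (-201)**2 = 40401)
-362144 - v = -362144 - 1*40401 = -362144 - 40401 = -402545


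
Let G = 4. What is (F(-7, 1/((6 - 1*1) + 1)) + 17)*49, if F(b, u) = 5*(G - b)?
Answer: 3528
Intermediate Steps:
F(b, u) = 20 - 5*b (F(b, u) = 5*(4 - b) = 20 - 5*b)
(F(-7, 1/((6 - 1*1) + 1)) + 17)*49 = ((20 - 5*(-7)) + 17)*49 = ((20 + 35) + 17)*49 = (55 + 17)*49 = 72*49 = 3528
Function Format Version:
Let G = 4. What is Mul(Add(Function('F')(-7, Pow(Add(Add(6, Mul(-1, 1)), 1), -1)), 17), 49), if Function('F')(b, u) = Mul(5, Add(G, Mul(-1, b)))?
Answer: 3528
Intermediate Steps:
Function('F')(b, u) = Add(20, Mul(-5, b)) (Function('F')(b, u) = Mul(5, Add(4, Mul(-1, b))) = Add(20, Mul(-5, b)))
Mul(Add(Function('F')(-7, Pow(Add(Add(6, Mul(-1, 1)), 1), -1)), 17), 49) = Mul(Add(Add(20, Mul(-5, -7)), 17), 49) = Mul(Add(Add(20, 35), 17), 49) = Mul(Add(55, 17), 49) = Mul(72, 49) = 3528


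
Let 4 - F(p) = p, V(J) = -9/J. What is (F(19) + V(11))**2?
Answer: 30276/121 ≈ 250.21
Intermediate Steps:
F(p) = 4 - p
(F(19) + V(11))**2 = ((4 - 1*19) - 9/11)**2 = ((4 - 19) - 9*1/11)**2 = (-15 - 9/11)**2 = (-174/11)**2 = 30276/121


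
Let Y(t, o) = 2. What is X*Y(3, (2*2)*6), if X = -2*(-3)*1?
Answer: 12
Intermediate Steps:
X = 6 (X = 6*1 = 6)
X*Y(3, (2*2)*6) = 6*2 = 12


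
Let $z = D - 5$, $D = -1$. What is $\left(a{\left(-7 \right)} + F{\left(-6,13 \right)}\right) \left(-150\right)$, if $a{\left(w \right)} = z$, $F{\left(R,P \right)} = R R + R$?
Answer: $-3600$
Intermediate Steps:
$z = -6$ ($z = -1 - 5 = -6$)
$F{\left(R,P \right)} = R + R^{2}$ ($F{\left(R,P \right)} = R^{2} + R = R + R^{2}$)
$a{\left(w \right)} = -6$
$\left(a{\left(-7 \right)} + F{\left(-6,13 \right)}\right) \left(-150\right) = \left(-6 - 6 \left(1 - 6\right)\right) \left(-150\right) = \left(-6 - -30\right) \left(-150\right) = \left(-6 + 30\right) \left(-150\right) = 24 \left(-150\right) = -3600$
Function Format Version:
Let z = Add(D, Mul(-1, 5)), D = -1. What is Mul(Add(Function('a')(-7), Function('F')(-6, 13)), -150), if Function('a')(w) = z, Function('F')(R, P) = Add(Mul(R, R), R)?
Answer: -3600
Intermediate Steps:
z = -6 (z = Add(-1, Mul(-1, 5)) = Add(-1, -5) = -6)
Function('F')(R, P) = Add(R, Pow(R, 2)) (Function('F')(R, P) = Add(Pow(R, 2), R) = Add(R, Pow(R, 2)))
Function('a')(w) = -6
Mul(Add(Function('a')(-7), Function('F')(-6, 13)), -150) = Mul(Add(-6, Mul(-6, Add(1, -6))), -150) = Mul(Add(-6, Mul(-6, -5)), -150) = Mul(Add(-6, 30), -150) = Mul(24, -150) = -3600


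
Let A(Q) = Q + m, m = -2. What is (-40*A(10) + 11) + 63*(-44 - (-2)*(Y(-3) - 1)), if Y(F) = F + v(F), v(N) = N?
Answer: -3963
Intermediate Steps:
Y(F) = 2*F (Y(F) = F + F = 2*F)
A(Q) = -2 + Q (A(Q) = Q - 2 = -2 + Q)
(-40*A(10) + 11) + 63*(-44 - (-2)*(Y(-3) - 1)) = (-40*(-2 + 10) + 11) + 63*(-44 - (-2)*(2*(-3) - 1)) = (-40*8 + 11) + 63*(-44 - (-2)*(-6 - 1)) = (-320 + 11) + 63*(-44 - (-2)*(-7)) = -309 + 63*(-44 - 1*14) = -309 + 63*(-44 - 14) = -309 + 63*(-58) = -309 - 3654 = -3963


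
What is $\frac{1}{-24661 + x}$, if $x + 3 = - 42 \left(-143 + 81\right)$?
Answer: $- \frac{1}{22060} \approx -4.5331 \cdot 10^{-5}$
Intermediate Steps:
$x = 2601$ ($x = -3 - 42 \left(-143 + 81\right) = -3 - -2604 = -3 + 2604 = 2601$)
$\frac{1}{-24661 + x} = \frac{1}{-24661 + 2601} = \frac{1}{-22060} = - \frac{1}{22060}$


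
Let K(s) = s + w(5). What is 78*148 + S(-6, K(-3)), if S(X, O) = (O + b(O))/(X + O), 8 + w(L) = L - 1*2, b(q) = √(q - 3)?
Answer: 80812/7 - I*√11/14 ≈ 11545.0 - 0.2369*I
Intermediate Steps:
b(q) = √(-3 + q)
w(L) = -10 + L (w(L) = -8 + (L - 1*2) = -8 + (L - 2) = -8 + (-2 + L) = -10 + L)
K(s) = -5 + s (K(s) = s + (-10 + 5) = s - 5 = -5 + s)
S(X, O) = (O + √(-3 + O))/(O + X) (S(X, O) = (O + √(-3 + O))/(X + O) = (O + √(-3 + O))/(O + X))
78*148 + S(-6, K(-3)) = 78*148 + ((-5 - 3) + √(-3 + (-5 - 3)))/((-5 - 3) - 6) = 11544 + (-8 + √(-3 - 8))/(-8 - 6) = 11544 + (-8 + √(-11))/(-14) = 11544 - (-8 + I*√11)/14 = 11544 + (4/7 - I*√11/14) = 80812/7 - I*√11/14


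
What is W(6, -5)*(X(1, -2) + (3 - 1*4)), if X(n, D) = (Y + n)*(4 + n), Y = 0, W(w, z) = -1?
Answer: -4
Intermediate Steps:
X(n, D) = n*(4 + n) (X(n, D) = (0 + n)*(4 + n) = n*(4 + n))
W(6, -5)*(X(1, -2) + (3 - 1*4)) = -(1*(4 + 1) + (3 - 1*4)) = -(1*5 + (3 - 4)) = -(5 - 1) = -1*4 = -4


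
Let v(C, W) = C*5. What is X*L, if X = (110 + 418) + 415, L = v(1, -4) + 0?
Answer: 4715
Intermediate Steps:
v(C, W) = 5*C
L = 5 (L = 5*1 + 0 = 5 + 0 = 5)
X = 943 (X = 528 + 415 = 943)
X*L = 943*5 = 4715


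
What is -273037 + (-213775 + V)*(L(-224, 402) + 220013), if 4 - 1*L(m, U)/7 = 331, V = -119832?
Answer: -72634523505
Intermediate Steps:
L(m, U) = -2289 (L(m, U) = 28 - 7*331 = 28 - 2317 = -2289)
-273037 + (-213775 + V)*(L(-224, 402) + 220013) = -273037 + (-213775 - 119832)*(-2289 + 220013) = -273037 - 333607*217724 = -273037 - 72634250468 = -72634523505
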